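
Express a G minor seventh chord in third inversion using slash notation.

Gm7/F

Third inversion of G minor seventh has the seventh (F) in the bass. As a slash chord: Gm7/F.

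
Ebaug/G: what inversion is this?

Ebaug/G means Eb augmented with G in the bass. G is the third of Eb augmented (Eb–G–B), so this is first inversion.

first inversion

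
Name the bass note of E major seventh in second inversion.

B

The fifth of E major seventh (E–G#–B–D#) is B; that is the bass in second inversion.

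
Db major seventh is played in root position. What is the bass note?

The root of Db major seventh (Db–F–Ab–C) is Db; that is the bass in root position.

Db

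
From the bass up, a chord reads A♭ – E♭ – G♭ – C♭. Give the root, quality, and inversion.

The distinct note names are Ab, Eb, Gb, Cb. Stacked in thirds they read Ab–Cb–Eb–Gb, which is a minor seventh chord on Ab.
Ab is the root of Ab minor seventh; root in the bass means root position (figured bass 7).

Ab minor seventh, root position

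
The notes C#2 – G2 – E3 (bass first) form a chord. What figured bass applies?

5/3

The notes C#, G, E stack in thirds as C#–E–G — a C# diminished triad. The bass C# is the root, so this is root position: figured 5/3.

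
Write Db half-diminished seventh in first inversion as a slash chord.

First inversion of Db half-diminished seventh has the third (Fb) in the bass. As a slash chord: Dbø7/Fb.

Dbø7/Fb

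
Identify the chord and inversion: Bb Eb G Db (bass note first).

Reducing to letter names: Bb, Eb, G, Db. These stack in thirds as Eb–G–Bb–Db — an Eb dominant seventh chord.
The lowest note is Bb, the fifth of the chord, so this is second inversion (figured bass 4/3).

Eb dominant seventh, second inversion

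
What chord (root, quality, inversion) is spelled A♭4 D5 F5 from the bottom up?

D diminished, second inversion

The distinct note names are Ab, D, F. Stacked in thirds they read D–F–Ab, which is a diminished triad on D.
Ab is the fifth of D diminished; fifth in the bass means second inversion (figured bass 6/4).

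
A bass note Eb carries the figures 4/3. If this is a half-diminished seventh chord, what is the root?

The figures 4/3 mean the fifth of the chord is in the bass. If Eb is the fifth of a half-diminished seventh chord, the root is A (chord tones A–C–Eb–G).

A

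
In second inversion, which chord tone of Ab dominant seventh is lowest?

Eb

Ab dominant seventh is Ab–C–Eb–Gb. Second inversion places the fifth in the bass: Eb.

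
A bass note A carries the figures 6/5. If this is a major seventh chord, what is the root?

F

The figures 6/5 mean the third of the chord is in the bass. If A is the third of a major seventh chord, the root is F (chord tones F–A–C–E).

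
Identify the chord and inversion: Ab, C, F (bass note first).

Reducing to letter names: Ab, C, F. These stack in thirds as F–Ab–C — an F minor triad.
Ab is the third of F minor; third in the bass means first inversion (figured bass 6).

F minor, first inversion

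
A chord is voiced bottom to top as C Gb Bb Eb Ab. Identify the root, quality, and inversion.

Ab dominant ninth, first inversion

The pitch classes C, Gb, Bb, Eb, Ab arrange in thirds as Ab–C–Eb–Gb–Bb: an Ab dominant ninth chord.
The lowest note is C, the third of the chord, so this is first inversion.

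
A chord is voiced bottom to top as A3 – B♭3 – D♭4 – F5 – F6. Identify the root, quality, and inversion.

Bb minor-major seventh, third inversion

Reducing to letter names: A, Bb, Db, F. These stack in thirds as Bb–Db–F–A — a Bb minor-major seventh chord.
The lowest note is A, the seventh of the chord, so this is third inversion (figured bass 4/2).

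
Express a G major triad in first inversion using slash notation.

First inversion of G major has the third (B) in the bass. As a slash chord: Gmaj/B.

Gmaj/B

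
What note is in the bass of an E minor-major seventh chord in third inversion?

D#

In third inversion the seventh is lowest. For E minor-major seventh (E–G–B–D#) that is D#.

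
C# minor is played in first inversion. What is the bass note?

E

In first inversion the third is lowest. For C# minor (C#–E–G#) that is E.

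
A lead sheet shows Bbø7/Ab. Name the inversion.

third inversion

Bbø7/Ab means Bb half-diminished seventh with Ab in the bass. Ab is the seventh of Bb half-diminished seventh (Bb–Db–Fb–Ab), so this is third inversion.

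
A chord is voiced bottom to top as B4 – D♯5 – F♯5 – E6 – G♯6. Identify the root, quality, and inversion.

E major ninth, second inversion

Reducing to letter names: B, D#, F#, E, G#. These stack in thirds as E–G#–B–D#–F# — an E major ninth chord.
B is the fifth of E major ninth; fifth in the bass means second inversion.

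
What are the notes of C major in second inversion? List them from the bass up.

G, C, E

Spelling C major: C–E–G. In second inversion the fifth is bass, giving G, C, E from the bottom.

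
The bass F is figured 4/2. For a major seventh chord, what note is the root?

The figures 4/2 mean the seventh of the chord is in the bass. If F is the seventh of a major seventh chord, the root is Gb (chord tones Gb–Bb–Db–F).

Gb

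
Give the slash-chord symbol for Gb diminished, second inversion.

Gbdim/Dbb

Second inversion of Gb diminished has the fifth (Dbb) in the bass. As a slash chord: Gbdim/Dbb.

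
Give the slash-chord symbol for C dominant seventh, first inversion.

First inversion of C dominant seventh has the third (E) in the bass. As a slash chord: C7/E.

C7/E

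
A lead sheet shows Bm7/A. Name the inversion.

third inversion

Bm7/A means B minor seventh with A in the bass. A is the seventh of B minor seventh (B–D–F#–A), so this is third inversion.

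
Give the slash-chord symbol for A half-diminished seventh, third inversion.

Third inversion of A half-diminished seventh has the seventh (G) in the bass. As a slash chord: Aø7/G.

Aø7/G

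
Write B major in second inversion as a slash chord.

B/F#

Second inversion of B major has the fifth (F#) in the bass. As a slash chord: B/F#.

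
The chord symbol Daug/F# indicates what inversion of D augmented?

Daug/F# means D augmented with F# in the bass. F# is the third of D augmented (D–F#–A#), so this is first inversion.

first inversion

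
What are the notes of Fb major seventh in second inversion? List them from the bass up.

Cb, Eb, Fb, Ab

The chord tones are Fb–Ab–Cb–Eb. With the fifth (Cb) lowest for second inversion: Cb, Eb, Fb, Ab.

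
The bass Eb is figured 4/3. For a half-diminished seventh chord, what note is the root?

A

The figures 4/3 mean the fifth of the chord is in the bass. If Eb is the fifth of a half-diminished seventh chord, the root is A (chord tones A–C–Eb–G).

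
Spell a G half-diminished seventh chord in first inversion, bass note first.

G half-diminished seventh is G–Bb–Db–F. First inversion puts the third (Bb) in the bass, with the remaining tones above: Bb, Db, F, G.

Bb, Db, F, G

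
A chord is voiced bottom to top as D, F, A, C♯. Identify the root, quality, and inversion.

D minor-major seventh, root position

The distinct note names are D, F, A, C#. Stacked in thirds they read D–F–A–C#, which is a minor-major seventh chord on D.
D is the root of D minor-major seventh; root in the bass means root position (figured bass 7).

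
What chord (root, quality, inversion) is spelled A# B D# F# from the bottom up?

The pitch classes A#, B, D#, F# arrange in thirds as B–D#–F#–A#: a B major seventh chord.
With the seventh (A#) in the bass, the chord is in third inversion (figured bass 4/2).

B major seventh, third inversion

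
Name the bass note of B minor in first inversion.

D

B minor is B–D–F#. First inversion places the third in the bass: D.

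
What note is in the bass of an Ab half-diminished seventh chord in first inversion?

Cb

The third of Ab half-diminished seventh (Ab–Cb–Ebb–Gb) is Cb; that is the bass in first inversion.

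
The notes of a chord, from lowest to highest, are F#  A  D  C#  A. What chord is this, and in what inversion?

D major seventh, first inversion

Reducing to letter names: F#, A, D, C#. These stack in thirds as D–F#–A–C# — a D major seventh chord.
F# is the third of D major seventh; third in the bass means first inversion (figured bass 6/5).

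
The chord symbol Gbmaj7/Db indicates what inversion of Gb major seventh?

second inversion

Gbmaj7/Db means Gb major seventh with Db in the bass. Db is the fifth of Gb major seventh (Gb–Bb–Db–F), so this is second inversion.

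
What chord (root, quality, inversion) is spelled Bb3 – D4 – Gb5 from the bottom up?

The pitch classes Bb, D, Gb arrange in thirds as Gb–Bb–D: a Gb augmented triad.
With the third (Bb) in the bass, the chord is in first inversion (figured bass 6).

Gb augmented, first inversion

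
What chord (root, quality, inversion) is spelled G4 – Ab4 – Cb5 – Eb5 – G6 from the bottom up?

Ab minor-major seventh, third inversion

The pitch classes G, Ab, Cb, Eb arrange in thirds as Ab–Cb–Eb–G: an Ab minor-major seventh chord.
With the seventh (G) in the bass, the chord is in third inversion (figured bass 4/2).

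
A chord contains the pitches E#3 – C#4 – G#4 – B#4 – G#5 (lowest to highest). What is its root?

The distinct letter names are E#, C#, G#, B#. Arranged as a stack of thirds they read C#–E#–G#–B#, so C# is the root (a C# major seventh chord).

C#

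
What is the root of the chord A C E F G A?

A, C, E, F, G are the tones of an F major ninth chord (F–A–C–E–G), making F the root.

F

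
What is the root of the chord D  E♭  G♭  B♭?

The distinct letter names are D, Eb, Gb, Bb. Arranged as a stack of thirds they read Eb–Gb–Bb–D, so Eb is the root (an Eb minor-major seventh chord).

Eb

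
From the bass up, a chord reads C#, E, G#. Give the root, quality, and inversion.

Reducing to letter names: C#, E, G#. These stack in thirds as C#–E–G# — a C# minor triad.
With the root (C#) in the bass, the chord is in root position (figured bass 5/3).

C# minor, root position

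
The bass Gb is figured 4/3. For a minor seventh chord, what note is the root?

The figures 4/3 mean the fifth of the chord is in the bass. If Gb is the fifth of a minor seventh chord, the root is Cb (chord tones Cb–Ebb–Gb–Bbb).

Cb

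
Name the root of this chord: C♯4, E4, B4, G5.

C#

The distinct letter names are C#, E, B, G. Arranged as a stack of thirds they read C#–E–G–B, so C# is the root (a C# half-diminished seventh chord).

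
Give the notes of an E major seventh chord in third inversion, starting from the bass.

D#, E, G#, B

Spelling E major seventh: E–G#–B–D#. In third inversion the seventh is bass, giving D#, E, G#, B from the bottom.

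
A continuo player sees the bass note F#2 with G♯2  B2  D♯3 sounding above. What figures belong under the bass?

4/2

The notes F#, G#, B, D# stack in thirds as G#–B–D#–F# — a G# minor seventh chord. The bass F# is the seventh, so this is third inversion: figured 4/2.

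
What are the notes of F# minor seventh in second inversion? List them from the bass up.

F# minor seventh is F#–A–C#–E. Second inversion puts the fifth (C#) in the bass, with the remaining tones above: C#, E, F#, A.

C#, E, F#, A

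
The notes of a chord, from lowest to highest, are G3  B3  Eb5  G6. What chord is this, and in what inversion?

Eb augmented, first inversion

The distinct note names are G, B, Eb. Stacked in thirds they read Eb–G–B, which is an augmented triad on Eb.
The lowest note is G, the third of the chord, so this is first inversion (figured bass 6).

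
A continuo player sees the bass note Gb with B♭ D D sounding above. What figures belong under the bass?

5/3

The notes Gb, Bb, D stack in thirds as Gb–Bb–D — a Gb augmented triad. The bass Gb is the root, so this is root position: figured 5/3.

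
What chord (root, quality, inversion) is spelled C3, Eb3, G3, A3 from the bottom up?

A half-diminished seventh, first inversion

Reducing to letter names: C, Eb, G, A. These stack in thirds as A–C–Eb–G — an A half-diminished seventh chord.
C is the third of A half-diminished seventh; third in the bass means first inversion (figured bass 6/5).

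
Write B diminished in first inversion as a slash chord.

First inversion of B diminished has the third (D) in the bass. As a slash chord: Bdim/D.

Bdim/D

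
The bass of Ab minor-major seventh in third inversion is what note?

Ab minor-major seventh is Ab–Cb–Eb–G. Third inversion places the seventh in the bass: G.

G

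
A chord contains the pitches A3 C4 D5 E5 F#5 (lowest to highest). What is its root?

D

Reordering A, C, D, E, F# into stacked thirds gives D–F#–A–C–E; the bottom of that stack, D, is the root.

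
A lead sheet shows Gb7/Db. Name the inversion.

Gb7/Db means Gb dominant seventh with Db in the bass. Db is the fifth of Gb dominant seventh (Gb–Bb–Db–Fb), so this is second inversion.

second inversion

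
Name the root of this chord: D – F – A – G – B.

D, F, A, G, B are the tones of a G dominant ninth chord (G–B–D–F–A), making G the root.

G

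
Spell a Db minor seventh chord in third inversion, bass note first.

Cb, Db, Fb, Ab

The chord tones are Db–Fb–Ab–Cb. With the seventh (Cb) lowest for third inversion: Cb, Db, Fb, Ab.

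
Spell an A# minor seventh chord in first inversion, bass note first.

A# minor seventh is A#–C#–E#–G#. First inversion puts the third (C#) in the bass, with the remaining tones above: C#, E#, G#, A#.

C#, E#, G#, A#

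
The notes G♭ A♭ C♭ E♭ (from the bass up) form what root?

Ab

The distinct letter names are Gb, Ab, Cb, Eb. Arranged as a stack of thirds they read Ab–Cb–Eb–Gb, so Ab is the root (an Ab minor seventh chord).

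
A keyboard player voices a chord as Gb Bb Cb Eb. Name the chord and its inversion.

The pitch classes Gb, Bb, Cb, Eb arrange in thirds as Cb–Eb–Gb–Bb: a Cb major seventh chord.
Gb is the fifth of Cb major seventh; fifth in the bass means second inversion (figured bass 4/3).

Cb major seventh, second inversion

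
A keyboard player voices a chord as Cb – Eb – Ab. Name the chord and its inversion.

Ab minor, first inversion

The distinct note names are Cb, Eb, Ab. Stacked in thirds they read Ab–Cb–Eb, which is a minor triad on Ab.
The lowest note is Cb, the third of the chord, so this is first inversion (figured bass 6).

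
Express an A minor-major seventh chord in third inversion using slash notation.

Am(maj7)/G#

Third inversion of A minor-major seventh has the seventh (G#) in the bass. As a slash chord: Am(maj7)/G#.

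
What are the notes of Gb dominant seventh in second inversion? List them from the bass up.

The chord tones are Gb–Bb–Db–Fb. With the fifth (Db) lowest for second inversion: Db, Fb, Gb, Bb.

Db, Fb, Gb, Bb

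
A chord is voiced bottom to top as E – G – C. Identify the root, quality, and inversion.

The pitch classes E, G, C arrange in thirds as C–E–G: a C major triad.
The lowest note is E, the third of the chord, so this is first inversion (figured bass 6).

C major, first inversion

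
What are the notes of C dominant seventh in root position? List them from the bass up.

C dominant seventh is C–E–G–Bb. Root position puts the root (C) in the bass, with the remaining tones above: C, E, G, Bb.

C, E, G, Bb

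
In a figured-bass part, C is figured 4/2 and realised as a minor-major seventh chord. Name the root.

The figures 4/2 mean the seventh of the chord is in the bass. If C is the seventh of a minor-major seventh chord, the root is Db (chord tones Db–Fb–Ab–C).

Db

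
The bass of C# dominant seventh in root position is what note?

C# dominant seventh is C#–E#–G#–B. Root position places the root in the bass: C#.

C#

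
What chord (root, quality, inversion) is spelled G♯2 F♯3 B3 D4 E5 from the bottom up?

E dominant ninth, first inversion

Reducing to letter names: G#, F#, B, D, E. These stack in thirds as E–G#–B–D–F# — an E dominant ninth chord.
G# is the third of E dominant ninth; third in the bass means first inversion.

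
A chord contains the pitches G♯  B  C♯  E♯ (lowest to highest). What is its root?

The distinct letter names are G#, B, C#, E#. Arranged as a stack of thirds they read C#–E#–G#–B, so C# is the root (a C# dominant seventh chord).

C#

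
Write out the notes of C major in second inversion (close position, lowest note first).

G, C, E

Spelling C major: C–E–G. In second inversion the fifth is bass, giving G, C, E from the bottom.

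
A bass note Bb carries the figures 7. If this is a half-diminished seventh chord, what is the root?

The figures 7 mean the root of the chord is in the bass. If Bb is the root of a half-diminished seventh chord, the root is Bb (chord tones Bb–Db–Fb–Ab).

Bb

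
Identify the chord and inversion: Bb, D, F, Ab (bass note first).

The pitch classes Bb, D, F, Ab arrange in thirds as Bb–D–F–Ab: a Bb dominant seventh chord.
Bb is the root of Bb dominant seventh; root in the bass means root position (figured bass 7).

Bb dominant seventh, root position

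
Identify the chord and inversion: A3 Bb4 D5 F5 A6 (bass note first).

Bb major seventh, third inversion

Reducing to letter names: A, Bb, D, F. These stack in thirds as Bb–D–F–A — a Bb major seventh chord.
With the seventh (A) in the bass, the chord is in third inversion (figured bass 4/2).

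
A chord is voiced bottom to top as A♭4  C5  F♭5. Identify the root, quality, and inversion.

Fb augmented, first inversion

The pitch classes Ab, C, Fb arrange in thirds as Fb–Ab–C: an Fb augmented triad.
With the third (Ab) in the bass, the chord is in first inversion (figured bass 6).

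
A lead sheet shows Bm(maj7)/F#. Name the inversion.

Bm(maj7)/F# means B minor-major seventh with F# in the bass. F# is the fifth of B minor-major seventh (B–D–F#–A#), so this is second inversion.

second inversion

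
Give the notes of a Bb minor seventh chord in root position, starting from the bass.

Spelling Bb minor seventh: Bb–Db–F–Ab. In root position the root is bass, giving Bb, Db, F, Ab from the bottom.

Bb, Db, F, Ab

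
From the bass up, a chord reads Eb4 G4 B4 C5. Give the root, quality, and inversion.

The distinct note names are Eb, G, B, C. Stacked in thirds they read C–Eb–G–B, which is a minor-major seventh chord on C.
Eb is the third of C minor-major seventh; third in the bass means first inversion (figured bass 6/5).

C minor-major seventh, first inversion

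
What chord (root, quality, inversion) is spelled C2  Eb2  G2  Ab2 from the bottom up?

Reducing to letter names: C, Eb, G, Ab. These stack in thirds as Ab–C–Eb–G — an Ab major seventh chord.
With the third (C) in the bass, the chord is in first inversion (figured bass 6/5).

Ab major seventh, first inversion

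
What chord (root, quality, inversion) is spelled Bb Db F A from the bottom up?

Reducing to letter names: Bb, Db, F, A. These stack in thirds as Bb–Db–F–A — a Bb minor-major seventh chord.
With the root (Bb) in the bass, the chord is in root position (figured bass 7).

Bb minor-major seventh, root position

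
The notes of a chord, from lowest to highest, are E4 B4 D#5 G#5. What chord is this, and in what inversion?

The distinct note names are E, B, D#, G#. Stacked in thirds they read E–G#–B–D#, which is a major seventh chord on E.
With the root (E) in the bass, the chord is in root position (figured bass 7).

E major seventh, root position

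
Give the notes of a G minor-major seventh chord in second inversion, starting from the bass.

G minor-major seventh is G–Bb–D–F#. Second inversion puts the fifth (D) in the bass, with the remaining tones above: D, F#, G, Bb.

D, F#, G, Bb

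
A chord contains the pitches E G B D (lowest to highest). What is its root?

E

E, G, B, D are the tones of an E minor seventh chord (E–G–B–D), making E the root.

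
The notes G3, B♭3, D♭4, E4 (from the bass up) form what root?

E

The distinct letter names are G, Bb, Db, E. Arranged as a stack of thirds they read E–G–Bb–Db, so E is the root (an E diminished seventh chord).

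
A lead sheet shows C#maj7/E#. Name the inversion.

first inversion

C#maj7/E# means C# major seventh with E# in the bass. E# is the third of C# major seventh (C#–E#–G#–B#), so this is first inversion.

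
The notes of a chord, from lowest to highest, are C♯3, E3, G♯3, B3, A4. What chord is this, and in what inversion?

A major ninth, first inversion

Reducing to letter names: C#, E, G#, B, A. These stack in thirds as A–C#–E–G#–B — an A major ninth chord.
With the third (C#) in the bass, the chord is in first inversion.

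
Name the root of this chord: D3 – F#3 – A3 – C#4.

D, F#, A, C# are the tones of a D major seventh chord (D–F#–A–C#), making D the root.

D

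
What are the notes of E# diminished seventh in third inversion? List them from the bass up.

D, E#, G#, B

Spelling E# diminished seventh: E#–G#–B–D. In third inversion the seventh is bass, giving D, E#, G#, B from the bottom.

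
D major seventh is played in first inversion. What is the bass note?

In first inversion the third is lowest. For D major seventh (D–F#–A–C#) that is F#.

F#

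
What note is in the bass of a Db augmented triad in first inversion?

Db augmented is Db–F–A. First inversion places the third in the bass: F.

F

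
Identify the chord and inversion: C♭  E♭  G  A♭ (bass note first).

Ab minor-major seventh, first inversion

The pitch classes Cb, Eb, G, Ab arrange in thirds as Ab–Cb–Eb–G: an Ab minor-major seventh chord.
Cb is the third of Ab minor-major seventh; third in the bass means first inversion (figured bass 6/5).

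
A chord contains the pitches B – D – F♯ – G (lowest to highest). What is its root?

B, D, F#, G are the tones of a G major seventh chord (G–B–D–F#), making G the root.

G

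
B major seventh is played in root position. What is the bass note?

In root position the root is lowest. For B major seventh (B–D#–F#–A#) that is B.

B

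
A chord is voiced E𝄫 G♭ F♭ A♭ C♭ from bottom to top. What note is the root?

Reordering Ebb, Gb, Fb, Ab, Cb into stacked thirds gives Fb–Ab–Cb–Ebb–Gb; the bottom of that stack, Fb, is the root.

Fb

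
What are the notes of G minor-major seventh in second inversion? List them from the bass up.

D, F#, G, Bb

G minor-major seventh is G–Bb–D–F#. Second inversion puts the fifth (D) in the bass, with the remaining tones above: D, F#, G, Bb.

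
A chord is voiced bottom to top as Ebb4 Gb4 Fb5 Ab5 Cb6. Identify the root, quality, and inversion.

Fb dominant ninth, third inversion

Reducing to letter names: Ebb, Gb, Fb, Ab, Cb. These stack in thirds as Fb–Ab–Cb–Ebb–Gb — an Fb dominant ninth chord.
Ebb is the seventh of Fb dominant ninth; seventh in the bass means third inversion.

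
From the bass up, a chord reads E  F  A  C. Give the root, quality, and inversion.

F major seventh, third inversion

The pitch classes E, F, A, C arrange in thirds as F–A–C–E: an F major seventh chord.
With the seventh (E) in the bass, the chord is in third inversion (figured bass 4/2).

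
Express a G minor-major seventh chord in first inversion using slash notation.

Gm(maj7)/Bb

First inversion of G minor-major seventh has the third (Bb) in the bass. As a slash chord: Gm(maj7)/Bb.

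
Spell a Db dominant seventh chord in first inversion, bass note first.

Spelling Db dominant seventh: Db–F–Ab–Cb. In first inversion the third is bass, giving F, Ab, Cb, Db from the bottom.

F, Ab, Cb, Db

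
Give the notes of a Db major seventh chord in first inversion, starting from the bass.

F, Ab, C, Db

Db major seventh is Db–F–Ab–C. First inversion puts the third (F) in the bass, with the remaining tones above: F, Ab, C, Db.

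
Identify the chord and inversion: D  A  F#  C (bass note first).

D dominant seventh, root position

Reducing to letter names: D, A, F#, C. These stack in thirds as D–F#–A–C — a D dominant seventh chord.
The lowest note is D, the root of the chord, so this is root position (figured bass 7).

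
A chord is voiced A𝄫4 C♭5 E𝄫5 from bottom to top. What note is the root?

Reordering Abb, Cb, Ebb into stacked thirds gives Abb–Cb–Ebb; the bottom of that stack, Abb, is the root.

Abb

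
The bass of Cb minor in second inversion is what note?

Gb

The fifth of Cb minor (Cb–Ebb–Gb) is Gb; that is the bass in second inversion.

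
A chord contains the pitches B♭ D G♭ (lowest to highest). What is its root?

Gb

Bb, D, Gb are the tones of a Gb augmented triad (Gb–Bb–D), making Gb the root.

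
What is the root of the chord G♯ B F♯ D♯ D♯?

G#

G#, B, F#, D# are the tones of a G# minor seventh chord (G#–B–D#–F#), making G# the root.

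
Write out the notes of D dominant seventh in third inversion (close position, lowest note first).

Spelling D dominant seventh: D–F#–A–C. In third inversion the seventh is bass, giving C, D, F#, A from the bottom.

C, D, F#, A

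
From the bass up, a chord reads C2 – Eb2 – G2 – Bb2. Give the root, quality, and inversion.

The distinct note names are C, Eb, G, Bb. Stacked in thirds they read C–Eb–G–Bb, which is a minor seventh chord on C.
C is the root of C minor seventh; root in the bass means root position (figured bass 7).

C minor seventh, root position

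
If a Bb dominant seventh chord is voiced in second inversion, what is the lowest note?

Bb dominant seventh is Bb–D–F–Ab. Second inversion places the fifth in the bass: F.

F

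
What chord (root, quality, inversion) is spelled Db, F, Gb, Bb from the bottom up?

The pitch classes Db, F, Gb, Bb arrange in thirds as Gb–Bb–Db–F: a Gb major seventh chord.
With the fifth (Db) in the bass, the chord is in second inversion (figured bass 4/3).

Gb major seventh, second inversion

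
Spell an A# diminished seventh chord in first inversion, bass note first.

The chord tones are A#–C#–E–G. With the third (C#) lowest for first inversion: C#, E, G, A#.

C#, E, G, A#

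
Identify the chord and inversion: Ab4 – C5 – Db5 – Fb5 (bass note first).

Db minor-major seventh, second inversion

The pitch classes Ab, C, Db, Fb arrange in thirds as Db–Fb–Ab–C: a Db minor-major seventh chord.
The lowest note is Ab, the fifth of the chord, so this is second inversion (figured bass 4/3).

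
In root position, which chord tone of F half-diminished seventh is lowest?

The root of F half-diminished seventh (F–Ab–Cb–Eb) is F; that is the bass in root position.

F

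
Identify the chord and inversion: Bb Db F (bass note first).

Bb minor, root position

Reducing to letter names: Bb, Db, F. These stack in thirds as Bb–Db–F — a Bb minor triad.
With the root (Bb) in the bass, the chord is in root position (figured bass 5/3).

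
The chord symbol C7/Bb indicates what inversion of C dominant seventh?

third inversion

C7/Bb means C dominant seventh with Bb in the bass. Bb is the seventh of C dominant seventh (C–E–G–Bb), so this is third inversion.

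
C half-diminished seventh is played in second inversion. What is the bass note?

Gb

In second inversion the fifth is lowest. For C half-diminished seventh (C–Eb–Gb–Bb) that is Gb.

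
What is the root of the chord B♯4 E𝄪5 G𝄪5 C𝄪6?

B#, E##, G##, C## are the tones of a C## dominant seventh chord (C##–E##–G##–B#), making C## the root.

C##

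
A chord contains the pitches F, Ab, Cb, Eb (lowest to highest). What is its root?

The distinct letter names are F, Ab, Cb, Eb. Arranged as a stack of thirds they read F–Ab–Cb–Eb, so F is the root (an F half-diminished seventh chord).

F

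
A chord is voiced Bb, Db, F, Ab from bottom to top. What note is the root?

Bb

Reordering Bb, Db, F, Ab into stacked thirds gives Bb–Db–F–Ab; the bottom of that stack, Bb, is the root.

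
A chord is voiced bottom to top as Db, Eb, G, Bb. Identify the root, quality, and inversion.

The distinct note names are Db, Eb, G, Bb. Stacked in thirds they read Eb–G–Bb–Db, which is a dominant seventh chord on Eb.
Db is the seventh of Eb dominant seventh; seventh in the bass means third inversion (figured bass 4/2).

Eb dominant seventh, third inversion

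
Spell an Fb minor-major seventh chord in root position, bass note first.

Spelling Fb minor-major seventh: Fb–Abb–Cb–Eb. In root position the root is bass, giving Fb, Abb, Cb, Eb from the bottom.

Fb, Abb, Cb, Eb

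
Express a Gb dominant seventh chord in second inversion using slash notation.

Second inversion of Gb dominant seventh has the fifth (Db) in the bass. As a slash chord: Gb7/Db.

Gb7/Db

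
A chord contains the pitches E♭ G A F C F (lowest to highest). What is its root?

F

The distinct letter names are Eb, G, A, F, C. Arranged as a stack of thirds they read F–A–C–Eb–G, so F is the root (an F dominant ninth chord).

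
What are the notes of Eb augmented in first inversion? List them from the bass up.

G, B, Eb

Spelling Eb augmented: Eb–G–B. In first inversion the third is bass, giving G, B, Eb from the bottom.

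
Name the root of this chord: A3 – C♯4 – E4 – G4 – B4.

A

Reordering A, C#, E, G, B into stacked thirds gives A–C#–E–G–B; the bottom of that stack, A, is the root.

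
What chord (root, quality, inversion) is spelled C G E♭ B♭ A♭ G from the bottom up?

Ab major ninth, first inversion

The distinct note names are C, G, Eb, Bb, Ab. Stacked in thirds they read Ab–C–Eb–G–Bb, which is a major ninth chord on Ab.
C is the third of Ab major ninth; third in the bass means first inversion.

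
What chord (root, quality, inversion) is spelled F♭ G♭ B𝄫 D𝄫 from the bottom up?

Gb half-diminished seventh, third inversion

The pitch classes Fb, Gb, Bbb, Dbb arrange in thirds as Gb–Bbb–Dbb–Fb: a Gb half-diminished seventh chord.
With the seventh (Fb) in the bass, the chord is in third inversion (figured bass 4/2).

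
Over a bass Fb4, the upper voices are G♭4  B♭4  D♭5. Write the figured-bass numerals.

4/2

The notes Fb, Gb, Bb, Db stack in thirds as Gb–Bb–Db–Fb — a Gb dominant seventh chord. The bass Fb is the seventh, so this is third inversion: figured 4/2.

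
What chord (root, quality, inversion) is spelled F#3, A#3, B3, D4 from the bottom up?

B minor-major seventh, second inversion

Reducing to letter names: F#, A#, B, D. These stack in thirds as B–D–F#–A# — a B minor-major seventh chord.
The lowest note is F#, the fifth of the chord, so this is second inversion (figured bass 4/3).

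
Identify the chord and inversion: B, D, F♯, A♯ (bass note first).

Reducing to letter names: B, D, F#, A#. These stack in thirds as B–D–F#–A# — a B minor-major seventh chord.
With the root (B) in the bass, the chord is in root position (figured bass 7).

B minor-major seventh, root position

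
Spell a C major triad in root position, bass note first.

C, E, G

C major is C–E–G. Root position puts the root (C) in the bass, with the remaining tones above: C, E, G.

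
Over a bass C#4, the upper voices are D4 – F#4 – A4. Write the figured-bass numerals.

4/2

The notes C#, D, F#, A stack in thirds as D–F#–A–C# — a D major seventh chord. The bass C# is the seventh, so this is third inversion: figured 4/2.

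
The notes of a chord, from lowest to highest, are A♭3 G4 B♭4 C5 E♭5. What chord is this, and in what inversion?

Ab major ninth, root position

The pitch classes Ab, G, Bb, C, Eb arrange in thirds as Ab–C–Eb–G–Bb: an Ab major ninth chord.
The lowest note is Ab, the root of the chord, so this is root position.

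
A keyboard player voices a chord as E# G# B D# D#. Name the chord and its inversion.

Reducing to letter names: E#, G#, B, D#. These stack in thirds as E#–G#–B–D# — an E# half-diminished seventh chord.
With the root (E#) in the bass, the chord is in root position (figured bass 7).

E# half-diminished seventh, root position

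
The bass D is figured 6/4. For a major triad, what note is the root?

The figures 6/4 mean the fifth of the chord is in the bass. If D is the fifth of a major triad, the root is G (chord tones G–B–D).

G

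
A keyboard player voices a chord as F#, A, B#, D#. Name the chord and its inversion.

B# diminished seventh, second inversion

Reducing to letter names: F#, A, B#, D#. These stack in thirds as B#–D#–F#–A — a B# diminished seventh chord.
The lowest note is F#, the fifth of the chord, so this is second inversion (figured bass 4/3).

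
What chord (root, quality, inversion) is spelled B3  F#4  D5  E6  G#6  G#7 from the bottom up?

The pitch classes B, F#, D, E, G# arrange in thirds as E–G#–B–D–F#: an E dominant ninth chord.
B is the fifth of E dominant ninth; fifth in the bass means second inversion.

E dominant ninth, second inversion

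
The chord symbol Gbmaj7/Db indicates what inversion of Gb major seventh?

Gbmaj7/Db means Gb major seventh with Db in the bass. Db is the fifth of Gb major seventh (Gb–Bb–Db–F), so this is second inversion.

second inversion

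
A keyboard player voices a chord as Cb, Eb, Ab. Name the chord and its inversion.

The pitch classes Cb, Eb, Ab arrange in thirds as Ab–Cb–Eb: an Ab minor triad.
The lowest note is Cb, the third of the chord, so this is first inversion (figured bass 6).

Ab minor, first inversion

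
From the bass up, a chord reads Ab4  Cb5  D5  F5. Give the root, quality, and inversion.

D diminished seventh, second inversion

The distinct note names are Ab, Cb, D, F. Stacked in thirds they read D–F–Ab–Cb, which is a diminished seventh chord on D.
With the fifth (Ab) in the bass, the chord is in second inversion (figured bass 4/3).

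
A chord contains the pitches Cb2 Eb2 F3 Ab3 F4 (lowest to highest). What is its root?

Cb, Eb, F, Ab are the tones of an F half-diminished seventh chord (F–Ab–Cb–Eb), making F the root.

F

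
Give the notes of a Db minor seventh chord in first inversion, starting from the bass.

Fb, Ab, Cb, Db

Spelling Db minor seventh: Db–Fb–Ab–Cb. In first inversion the third is bass, giving Fb, Ab, Cb, Db from the bottom.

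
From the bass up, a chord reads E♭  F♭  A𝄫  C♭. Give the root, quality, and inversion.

The distinct note names are Eb, Fb, Abb, Cb. Stacked in thirds they read Fb–Abb–Cb–Eb, which is a minor-major seventh chord on Fb.
The lowest note is Eb, the seventh of the chord, so this is third inversion (figured bass 4/2).

Fb minor-major seventh, third inversion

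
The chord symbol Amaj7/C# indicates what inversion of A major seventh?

first inversion

Amaj7/C# means A major seventh with C# in the bass. C# is the third of A major seventh (A–C#–E–G#), so this is first inversion.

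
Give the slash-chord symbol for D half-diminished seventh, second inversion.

Dø7/Ab

Second inversion of D half-diminished seventh has the fifth (Ab) in the bass. As a slash chord: Dø7/Ab.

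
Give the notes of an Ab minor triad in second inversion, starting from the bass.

Spelling Ab minor: Ab–Cb–Eb. In second inversion the fifth is bass, giving Eb, Ab, Cb from the bottom.

Eb, Ab, Cb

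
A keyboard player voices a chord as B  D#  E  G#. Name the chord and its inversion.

The pitch classes B, D#, E, G# arrange in thirds as E–G#–B–D#: an E major seventh chord.
The lowest note is B, the fifth of the chord, so this is second inversion (figured bass 4/3).

E major seventh, second inversion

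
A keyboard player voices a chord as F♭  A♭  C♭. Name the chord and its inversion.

Fb major, root position

The pitch classes Fb, Ab, Cb arrange in thirds as Fb–Ab–Cb: an Fb major triad.
Fb is the root of Fb major; root in the bass means root position (figured bass 5/3).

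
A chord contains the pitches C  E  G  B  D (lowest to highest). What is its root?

C

The distinct letter names are C, E, G, B, D. Arranged as a stack of thirds they read C–E–G–B–D, so C is the root (a C major ninth chord).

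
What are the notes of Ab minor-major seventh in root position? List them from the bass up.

Ab, Cb, Eb, G

The chord tones are Ab–Cb–Eb–G. With the root (Ab) lowest for root position: Ab, Cb, Eb, G.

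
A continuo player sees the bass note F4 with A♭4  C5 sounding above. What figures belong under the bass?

5/3

The notes F, Ab, C stack in thirds as F–Ab–C — an F minor triad. The bass F is the root, so this is root position: figured 5/3.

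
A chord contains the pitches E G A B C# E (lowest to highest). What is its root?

A

The distinct letter names are E, G, A, B, C#. Arranged as a stack of thirds they read A–C#–E–G–B, so A is the root (an A dominant ninth chord).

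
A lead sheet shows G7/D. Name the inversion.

second inversion

G7/D means G dominant seventh with D in the bass. D is the fifth of G dominant seventh (G–B–D–F), so this is second inversion.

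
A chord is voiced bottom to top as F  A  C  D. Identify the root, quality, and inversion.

D minor seventh, first inversion

The distinct note names are F, A, C, D. Stacked in thirds they read D–F–A–C, which is a minor seventh chord on D.
F is the third of D minor seventh; third in the bass means first inversion (figured bass 6/5).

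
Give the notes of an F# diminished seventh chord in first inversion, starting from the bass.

Spelling F# diminished seventh: F#–A–C–Eb. In first inversion the third is bass, giving A, C, Eb, F# from the bottom.

A, C, Eb, F#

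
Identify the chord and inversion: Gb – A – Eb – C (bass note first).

Reducing to letter names: Gb, A, Eb, C. These stack in thirds as A–C–Eb–Gb — an A diminished seventh chord.
The lowest note is Gb, the seventh of the chord, so this is third inversion (figured bass 4/2).

A diminished seventh, third inversion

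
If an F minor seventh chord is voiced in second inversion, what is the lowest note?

C

In second inversion the fifth is lowest. For F minor seventh (F–Ab–C–Eb) that is C.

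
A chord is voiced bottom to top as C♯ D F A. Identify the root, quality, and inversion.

D minor-major seventh, third inversion

Reducing to letter names: C#, D, F, A. These stack in thirds as D–F–A–C# — a D minor-major seventh chord.
The lowest note is C#, the seventh of the chord, so this is third inversion (figured bass 4/2).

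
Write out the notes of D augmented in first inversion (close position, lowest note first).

D augmented is D–F#–A#. First inversion puts the third (F#) in the bass, with the remaining tones above: F#, A#, D.

F#, A#, D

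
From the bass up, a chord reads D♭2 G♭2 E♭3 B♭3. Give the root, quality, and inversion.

Eb minor seventh, third inversion

The pitch classes Db, Gb, Eb, Bb arrange in thirds as Eb–Gb–Bb–Db: an Eb minor seventh chord.
Db is the seventh of Eb minor seventh; seventh in the bass means third inversion (figured bass 4/2).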